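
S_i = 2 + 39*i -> [2, 41, 80, 119, 158]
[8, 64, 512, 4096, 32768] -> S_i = 8*8^i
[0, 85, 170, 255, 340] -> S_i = 0 + 85*i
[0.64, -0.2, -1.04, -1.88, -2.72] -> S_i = 0.64 + -0.84*i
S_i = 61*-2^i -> [61, -122, 244, -488, 976]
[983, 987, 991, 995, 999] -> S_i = 983 + 4*i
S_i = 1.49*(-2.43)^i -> [1.49, -3.62, 8.8, -21.38, 51.95]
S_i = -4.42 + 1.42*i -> [-4.42, -3.0, -1.58, -0.16, 1.26]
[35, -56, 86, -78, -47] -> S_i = Random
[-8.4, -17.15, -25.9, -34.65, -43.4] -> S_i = -8.40 + -8.75*i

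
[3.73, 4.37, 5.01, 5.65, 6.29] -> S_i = 3.73 + 0.64*i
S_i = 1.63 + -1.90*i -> [1.63, -0.27, -2.17, -4.07, -5.97]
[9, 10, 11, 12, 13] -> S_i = 9 + 1*i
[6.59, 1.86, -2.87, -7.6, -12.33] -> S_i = 6.59 + -4.73*i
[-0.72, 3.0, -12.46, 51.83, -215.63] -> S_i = -0.72*(-4.16)^i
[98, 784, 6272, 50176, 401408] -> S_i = 98*8^i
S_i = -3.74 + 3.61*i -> [-3.74, -0.13, 3.48, 7.09, 10.7]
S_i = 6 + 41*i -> [6, 47, 88, 129, 170]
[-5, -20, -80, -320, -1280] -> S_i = -5*4^i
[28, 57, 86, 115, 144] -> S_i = 28 + 29*i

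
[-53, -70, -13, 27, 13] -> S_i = Random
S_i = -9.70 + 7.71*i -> [-9.7, -1.99, 5.72, 13.43, 21.14]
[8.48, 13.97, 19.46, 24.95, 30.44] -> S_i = 8.48 + 5.49*i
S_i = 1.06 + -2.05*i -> [1.06, -0.99, -3.04, -5.09, -7.14]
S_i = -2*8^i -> [-2, -16, -128, -1024, -8192]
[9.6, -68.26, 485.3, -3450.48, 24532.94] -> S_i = 9.60*(-7.11)^i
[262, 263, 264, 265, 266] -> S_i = 262 + 1*i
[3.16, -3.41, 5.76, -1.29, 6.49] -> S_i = Random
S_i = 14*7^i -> [14, 98, 686, 4802, 33614]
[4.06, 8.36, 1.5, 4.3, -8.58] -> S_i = Random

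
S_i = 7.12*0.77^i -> [7.12, 5.48, 4.22, 3.25, 2.5]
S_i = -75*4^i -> [-75, -300, -1200, -4800, -19200]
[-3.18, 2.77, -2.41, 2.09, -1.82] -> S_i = -3.18*(-0.87)^i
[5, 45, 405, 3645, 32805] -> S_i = 5*9^i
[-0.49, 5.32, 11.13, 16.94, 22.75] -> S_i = -0.49 + 5.81*i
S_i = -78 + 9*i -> [-78, -69, -60, -51, -42]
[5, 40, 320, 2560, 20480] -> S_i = 5*8^i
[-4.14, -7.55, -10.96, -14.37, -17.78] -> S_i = -4.14 + -3.41*i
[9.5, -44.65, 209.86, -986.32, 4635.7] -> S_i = 9.50*(-4.70)^i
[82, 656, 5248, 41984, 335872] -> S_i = 82*8^i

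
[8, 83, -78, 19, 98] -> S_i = Random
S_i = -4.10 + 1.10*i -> [-4.1, -3.0, -1.9, -0.8, 0.3]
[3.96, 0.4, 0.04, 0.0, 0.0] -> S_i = 3.96*0.10^i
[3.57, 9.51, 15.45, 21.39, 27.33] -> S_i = 3.57 + 5.94*i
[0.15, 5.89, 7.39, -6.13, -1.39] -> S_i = Random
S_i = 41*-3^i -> [41, -123, 369, -1107, 3321]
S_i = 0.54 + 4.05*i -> [0.54, 4.59, 8.64, 12.69, 16.74]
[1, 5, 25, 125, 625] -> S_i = 1*5^i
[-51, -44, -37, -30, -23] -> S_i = -51 + 7*i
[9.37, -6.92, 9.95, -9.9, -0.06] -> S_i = Random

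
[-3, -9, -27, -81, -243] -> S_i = -3*3^i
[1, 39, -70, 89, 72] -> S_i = Random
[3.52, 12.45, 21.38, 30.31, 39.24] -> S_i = 3.52 + 8.93*i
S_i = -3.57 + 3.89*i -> [-3.57, 0.32, 4.21, 8.1, 11.99]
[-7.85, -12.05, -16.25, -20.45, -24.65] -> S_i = -7.85 + -4.20*i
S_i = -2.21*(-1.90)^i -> [-2.21, 4.2, -7.98, 15.16, -28.8]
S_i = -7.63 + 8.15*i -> [-7.63, 0.52, 8.67, 16.82, 24.97]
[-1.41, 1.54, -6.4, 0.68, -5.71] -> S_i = Random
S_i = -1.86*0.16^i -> [-1.86, -0.3, -0.05, -0.01, -0.0]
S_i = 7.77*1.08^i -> [7.77, 8.39, 9.06, 9.79, 10.57]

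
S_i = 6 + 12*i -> [6, 18, 30, 42, 54]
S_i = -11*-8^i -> [-11, 88, -704, 5632, -45056]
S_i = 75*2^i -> [75, 150, 300, 600, 1200]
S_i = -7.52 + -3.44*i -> [-7.52, -10.96, -14.4, -17.84, -21.28]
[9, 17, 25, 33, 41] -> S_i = 9 + 8*i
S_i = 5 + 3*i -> [5, 8, 11, 14, 17]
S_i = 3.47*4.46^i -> [3.47, 15.48, 69.02, 307.85, 1372.99]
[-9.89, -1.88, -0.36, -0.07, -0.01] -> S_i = -9.89*0.19^i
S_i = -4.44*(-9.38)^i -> [-4.44, 41.65, -390.65, 3664.3, -34371.17]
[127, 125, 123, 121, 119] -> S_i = 127 + -2*i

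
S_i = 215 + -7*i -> [215, 208, 201, 194, 187]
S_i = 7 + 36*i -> [7, 43, 79, 115, 151]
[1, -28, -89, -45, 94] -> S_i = Random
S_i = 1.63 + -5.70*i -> [1.63, -4.07, -9.77, -15.47, -21.17]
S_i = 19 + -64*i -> [19, -45, -109, -173, -237]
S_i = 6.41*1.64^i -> [6.41, 10.51, 17.24, 28.27, 46.37]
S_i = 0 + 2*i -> [0, 2, 4, 6, 8]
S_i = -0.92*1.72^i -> [-0.92, -1.58, -2.72, -4.68, -8.05]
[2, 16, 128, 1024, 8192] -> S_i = 2*8^i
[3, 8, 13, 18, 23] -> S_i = 3 + 5*i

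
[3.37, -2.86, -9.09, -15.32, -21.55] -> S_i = 3.37 + -6.23*i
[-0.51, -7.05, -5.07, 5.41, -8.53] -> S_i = Random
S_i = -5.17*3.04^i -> [-5.17, -15.72, -47.78, -145.25, -441.56]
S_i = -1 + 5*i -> [-1, 4, 9, 14, 19]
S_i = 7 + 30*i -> [7, 37, 67, 97, 127]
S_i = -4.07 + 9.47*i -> [-4.07, 5.4, 14.87, 24.34, 33.81]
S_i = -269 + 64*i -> [-269, -205, -141, -77, -13]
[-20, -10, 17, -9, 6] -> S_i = Random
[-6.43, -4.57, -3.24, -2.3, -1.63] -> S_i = -6.43*0.71^i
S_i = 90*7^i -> [90, 630, 4410, 30870, 216090]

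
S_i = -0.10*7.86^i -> [-0.1, -0.79, -6.18, -48.56, -381.67]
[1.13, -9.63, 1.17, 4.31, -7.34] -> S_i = Random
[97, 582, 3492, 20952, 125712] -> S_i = 97*6^i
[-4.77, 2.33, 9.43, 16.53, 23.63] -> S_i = -4.77 + 7.10*i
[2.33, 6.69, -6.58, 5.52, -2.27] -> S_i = Random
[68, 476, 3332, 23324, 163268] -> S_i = 68*7^i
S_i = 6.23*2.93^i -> [6.23, 18.25, 53.48, 156.71, 459.15]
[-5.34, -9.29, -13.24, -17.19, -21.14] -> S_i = -5.34 + -3.95*i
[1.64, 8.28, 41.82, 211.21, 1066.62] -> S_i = 1.64*5.05^i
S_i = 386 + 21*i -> [386, 407, 428, 449, 470]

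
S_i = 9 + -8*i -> [9, 1, -7, -15, -23]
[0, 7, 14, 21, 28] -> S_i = 0 + 7*i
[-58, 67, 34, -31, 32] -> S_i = Random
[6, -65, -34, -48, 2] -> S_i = Random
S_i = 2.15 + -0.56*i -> [2.15, 1.59, 1.03, 0.47, -0.09]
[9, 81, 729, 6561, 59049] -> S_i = 9*9^i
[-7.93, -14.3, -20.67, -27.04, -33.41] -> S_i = -7.93 + -6.37*i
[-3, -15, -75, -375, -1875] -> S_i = -3*5^i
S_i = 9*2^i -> [9, 18, 36, 72, 144]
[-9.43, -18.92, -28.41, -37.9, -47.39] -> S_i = -9.43 + -9.49*i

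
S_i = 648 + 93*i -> [648, 741, 834, 927, 1020]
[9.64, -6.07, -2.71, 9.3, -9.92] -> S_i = Random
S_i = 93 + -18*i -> [93, 75, 57, 39, 21]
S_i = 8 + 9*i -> [8, 17, 26, 35, 44]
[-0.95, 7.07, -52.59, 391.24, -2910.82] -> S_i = -0.95*(-7.44)^i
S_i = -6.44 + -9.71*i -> [-6.44, -16.15, -25.86, -35.57, -45.28]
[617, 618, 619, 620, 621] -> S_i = 617 + 1*i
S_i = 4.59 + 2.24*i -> [4.59, 6.83, 9.07, 11.31, 13.55]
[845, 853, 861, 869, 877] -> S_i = 845 + 8*i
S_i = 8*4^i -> [8, 32, 128, 512, 2048]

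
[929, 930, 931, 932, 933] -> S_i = 929 + 1*i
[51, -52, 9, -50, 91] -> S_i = Random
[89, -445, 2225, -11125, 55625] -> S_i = 89*-5^i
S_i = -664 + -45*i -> [-664, -709, -754, -799, -844]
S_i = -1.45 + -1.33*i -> [-1.45, -2.78, -4.11, -5.44, -6.77]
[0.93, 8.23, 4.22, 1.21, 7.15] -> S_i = Random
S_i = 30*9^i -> [30, 270, 2430, 21870, 196830]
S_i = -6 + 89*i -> [-6, 83, 172, 261, 350]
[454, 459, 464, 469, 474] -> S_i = 454 + 5*i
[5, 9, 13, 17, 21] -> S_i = 5 + 4*i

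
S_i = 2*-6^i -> [2, -12, 72, -432, 2592]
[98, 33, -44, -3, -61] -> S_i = Random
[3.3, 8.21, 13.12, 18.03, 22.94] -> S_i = 3.30 + 4.91*i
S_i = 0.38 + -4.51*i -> [0.38, -4.13, -8.64, -13.15, -17.66]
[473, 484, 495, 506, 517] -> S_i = 473 + 11*i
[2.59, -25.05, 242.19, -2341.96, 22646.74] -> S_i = 2.59*(-9.67)^i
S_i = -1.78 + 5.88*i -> [-1.78, 4.1, 9.98, 15.86, 21.74]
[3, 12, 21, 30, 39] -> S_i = 3 + 9*i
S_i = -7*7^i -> [-7, -49, -343, -2401, -16807]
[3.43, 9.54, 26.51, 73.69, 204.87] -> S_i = 3.43*2.78^i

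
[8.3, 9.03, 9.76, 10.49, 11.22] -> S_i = 8.30 + 0.73*i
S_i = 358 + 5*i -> [358, 363, 368, 373, 378]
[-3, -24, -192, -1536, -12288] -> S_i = -3*8^i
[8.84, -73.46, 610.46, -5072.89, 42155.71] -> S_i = 8.84*(-8.31)^i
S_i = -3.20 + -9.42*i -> [-3.2, -12.62, -22.04, -31.46, -40.88]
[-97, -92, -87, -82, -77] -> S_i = -97 + 5*i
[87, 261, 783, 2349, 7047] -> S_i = 87*3^i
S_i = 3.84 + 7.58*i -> [3.84, 11.42, 19.0, 26.58, 34.16]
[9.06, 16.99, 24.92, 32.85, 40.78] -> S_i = 9.06 + 7.93*i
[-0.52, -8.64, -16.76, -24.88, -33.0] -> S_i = -0.52 + -8.12*i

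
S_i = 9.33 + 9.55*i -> [9.33, 18.88, 28.43, 37.98, 47.53]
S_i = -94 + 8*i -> [-94, -86, -78, -70, -62]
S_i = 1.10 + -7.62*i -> [1.1, -6.52, -14.14, -21.76, -29.38]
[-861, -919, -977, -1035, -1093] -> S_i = -861 + -58*i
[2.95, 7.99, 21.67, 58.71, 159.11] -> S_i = 2.95*2.71^i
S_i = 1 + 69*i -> [1, 70, 139, 208, 277]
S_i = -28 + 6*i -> [-28, -22, -16, -10, -4]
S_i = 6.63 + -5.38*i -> [6.63, 1.25, -4.13, -9.51, -14.89]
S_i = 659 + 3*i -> [659, 662, 665, 668, 671]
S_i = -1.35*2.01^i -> [-1.35, -2.71, -5.45, -10.96, -22.04]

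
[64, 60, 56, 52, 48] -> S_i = 64 + -4*i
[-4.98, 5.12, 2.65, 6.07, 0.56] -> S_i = Random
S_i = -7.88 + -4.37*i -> [-7.88, -12.25, -16.62, -20.99, -25.36]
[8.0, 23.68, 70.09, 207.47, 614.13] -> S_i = 8.00*2.96^i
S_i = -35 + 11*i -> [-35, -24, -13, -2, 9]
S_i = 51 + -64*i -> [51, -13, -77, -141, -205]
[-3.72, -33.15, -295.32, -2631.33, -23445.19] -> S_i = -3.72*8.91^i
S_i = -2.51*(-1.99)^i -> [-2.51, 4.99, -9.94, 19.78, -39.36]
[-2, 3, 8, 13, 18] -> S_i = -2 + 5*i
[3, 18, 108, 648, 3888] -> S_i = 3*6^i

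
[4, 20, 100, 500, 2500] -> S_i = 4*5^i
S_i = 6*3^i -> [6, 18, 54, 162, 486]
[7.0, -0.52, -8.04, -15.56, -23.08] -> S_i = 7.00 + -7.52*i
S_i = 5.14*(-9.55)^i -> [5.14, -49.09, 468.78, -4476.86, 42753.99]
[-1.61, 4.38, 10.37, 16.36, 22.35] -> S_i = -1.61 + 5.99*i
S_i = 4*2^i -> [4, 8, 16, 32, 64]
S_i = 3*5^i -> [3, 15, 75, 375, 1875]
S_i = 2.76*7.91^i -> [2.76, 21.83, 172.69, 1365.96, 10804.76]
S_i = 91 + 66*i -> [91, 157, 223, 289, 355]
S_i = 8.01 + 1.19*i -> [8.01, 9.2, 10.39, 11.58, 12.77]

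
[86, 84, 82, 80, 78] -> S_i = 86 + -2*i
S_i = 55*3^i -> [55, 165, 495, 1485, 4455]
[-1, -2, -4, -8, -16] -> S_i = -1*2^i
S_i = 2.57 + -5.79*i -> [2.57, -3.22, -9.01, -14.8, -20.59]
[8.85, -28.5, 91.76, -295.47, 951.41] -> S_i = 8.85*(-3.22)^i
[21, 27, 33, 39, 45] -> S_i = 21 + 6*i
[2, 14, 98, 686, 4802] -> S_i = 2*7^i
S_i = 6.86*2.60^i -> [6.86, 17.84, 46.37, 120.57, 313.49]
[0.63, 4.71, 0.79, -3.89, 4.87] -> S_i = Random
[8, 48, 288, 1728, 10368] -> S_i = 8*6^i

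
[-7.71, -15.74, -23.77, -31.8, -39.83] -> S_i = -7.71 + -8.03*i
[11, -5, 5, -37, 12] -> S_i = Random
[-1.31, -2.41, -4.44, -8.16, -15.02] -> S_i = -1.31*1.84^i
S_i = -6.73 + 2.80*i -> [-6.73, -3.93, -1.13, 1.67, 4.47]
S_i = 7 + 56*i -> [7, 63, 119, 175, 231]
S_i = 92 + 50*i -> [92, 142, 192, 242, 292]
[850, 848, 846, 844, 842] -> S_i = 850 + -2*i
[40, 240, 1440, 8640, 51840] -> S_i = 40*6^i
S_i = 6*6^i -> [6, 36, 216, 1296, 7776]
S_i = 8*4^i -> [8, 32, 128, 512, 2048]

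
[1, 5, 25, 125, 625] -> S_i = 1*5^i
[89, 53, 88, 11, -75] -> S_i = Random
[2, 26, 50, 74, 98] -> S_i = 2 + 24*i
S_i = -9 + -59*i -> [-9, -68, -127, -186, -245]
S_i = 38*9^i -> [38, 342, 3078, 27702, 249318]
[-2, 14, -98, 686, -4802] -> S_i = -2*-7^i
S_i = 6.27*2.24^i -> [6.27, 14.04, 31.46, 70.47, 157.86]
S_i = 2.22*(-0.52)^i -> [2.22, -1.15, 0.6, -0.31, 0.16]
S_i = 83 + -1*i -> [83, 82, 81, 80, 79]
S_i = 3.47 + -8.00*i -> [3.47, -4.53, -12.53, -20.53, -28.53]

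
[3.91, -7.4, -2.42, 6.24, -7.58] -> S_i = Random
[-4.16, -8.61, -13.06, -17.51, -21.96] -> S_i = -4.16 + -4.45*i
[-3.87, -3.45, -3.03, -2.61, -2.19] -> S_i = -3.87 + 0.42*i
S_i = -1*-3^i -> [-1, 3, -9, 27, -81]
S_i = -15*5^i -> [-15, -75, -375, -1875, -9375]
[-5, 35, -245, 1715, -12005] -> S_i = -5*-7^i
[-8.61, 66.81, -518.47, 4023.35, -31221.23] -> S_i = -8.61*(-7.76)^i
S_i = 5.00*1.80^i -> [5.0, 9.0, 16.2, 29.16, 52.49]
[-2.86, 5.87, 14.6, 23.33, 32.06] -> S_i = -2.86 + 8.73*i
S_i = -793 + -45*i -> [-793, -838, -883, -928, -973]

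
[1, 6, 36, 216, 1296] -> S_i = 1*6^i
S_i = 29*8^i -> [29, 232, 1856, 14848, 118784]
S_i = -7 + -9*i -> [-7, -16, -25, -34, -43]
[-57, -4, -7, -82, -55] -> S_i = Random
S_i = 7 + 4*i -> [7, 11, 15, 19, 23]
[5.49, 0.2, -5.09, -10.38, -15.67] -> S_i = 5.49 + -5.29*i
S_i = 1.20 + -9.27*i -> [1.2, -8.07, -17.34, -26.61, -35.88]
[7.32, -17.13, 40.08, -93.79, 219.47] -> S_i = 7.32*(-2.34)^i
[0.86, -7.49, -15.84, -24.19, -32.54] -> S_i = 0.86 + -8.35*i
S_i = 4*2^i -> [4, 8, 16, 32, 64]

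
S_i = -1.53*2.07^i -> [-1.53, -3.17, -6.56, -13.57, -28.09]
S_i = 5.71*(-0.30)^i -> [5.71, -1.71, 0.51, -0.15, 0.05]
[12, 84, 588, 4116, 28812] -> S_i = 12*7^i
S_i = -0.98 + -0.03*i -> [-0.98, -1.01, -1.04, -1.07, -1.1]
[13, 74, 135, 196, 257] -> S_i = 13 + 61*i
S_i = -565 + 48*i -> [-565, -517, -469, -421, -373]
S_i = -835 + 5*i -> [-835, -830, -825, -820, -815]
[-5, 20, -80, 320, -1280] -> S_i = -5*-4^i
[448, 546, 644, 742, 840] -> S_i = 448 + 98*i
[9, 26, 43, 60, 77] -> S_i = 9 + 17*i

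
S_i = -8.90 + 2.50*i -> [-8.9, -6.4, -3.9, -1.4, 1.1]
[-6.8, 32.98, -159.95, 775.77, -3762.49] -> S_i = -6.80*(-4.85)^i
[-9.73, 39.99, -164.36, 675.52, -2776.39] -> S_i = -9.73*(-4.11)^i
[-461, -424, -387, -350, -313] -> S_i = -461 + 37*i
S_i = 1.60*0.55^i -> [1.6, 0.88, 0.48, 0.27, 0.15]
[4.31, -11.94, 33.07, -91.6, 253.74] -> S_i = 4.31*(-2.77)^i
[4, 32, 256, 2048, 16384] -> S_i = 4*8^i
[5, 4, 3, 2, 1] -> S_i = 5 + -1*i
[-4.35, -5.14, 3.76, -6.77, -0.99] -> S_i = Random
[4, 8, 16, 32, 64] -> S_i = 4*2^i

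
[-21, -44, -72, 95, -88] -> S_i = Random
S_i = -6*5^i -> [-6, -30, -150, -750, -3750]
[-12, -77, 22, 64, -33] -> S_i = Random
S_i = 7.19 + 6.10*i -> [7.19, 13.29, 19.39, 25.49, 31.59]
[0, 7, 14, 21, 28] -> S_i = 0 + 7*i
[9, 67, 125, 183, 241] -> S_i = 9 + 58*i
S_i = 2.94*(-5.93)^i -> [2.94, -17.43, 103.38, -613.07, 3635.52]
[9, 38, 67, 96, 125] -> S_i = 9 + 29*i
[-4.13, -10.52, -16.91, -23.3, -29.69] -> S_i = -4.13 + -6.39*i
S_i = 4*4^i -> [4, 16, 64, 256, 1024]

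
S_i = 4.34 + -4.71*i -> [4.34, -0.37, -5.08, -9.79, -14.5]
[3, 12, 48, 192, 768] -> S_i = 3*4^i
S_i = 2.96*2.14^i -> [2.96, 6.33, 13.56, 29.01, 62.08]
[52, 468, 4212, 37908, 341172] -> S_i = 52*9^i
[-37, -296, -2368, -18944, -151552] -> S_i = -37*8^i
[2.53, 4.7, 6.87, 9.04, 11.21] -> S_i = 2.53 + 2.17*i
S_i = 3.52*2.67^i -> [3.52, 9.4, 25.09, 67.0, 178.89]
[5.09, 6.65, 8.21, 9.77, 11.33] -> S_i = 5.09 + 1.56*i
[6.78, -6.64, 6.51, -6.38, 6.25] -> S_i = 6.78*(-0.98)^i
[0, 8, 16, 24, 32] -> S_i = 0 + 8*i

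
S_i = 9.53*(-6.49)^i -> [9.53, -61.85, 401.4, -2605.12, 16907.2]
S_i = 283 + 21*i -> [283, 304, 325, 346, 367]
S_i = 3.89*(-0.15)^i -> [3.89, -0.58, 0.09, -0.01, 0.0]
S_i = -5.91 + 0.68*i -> [-5.91, -5.23, -4.55, -3.87, -3.19]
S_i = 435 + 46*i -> [435, 481, 527, 573, 619]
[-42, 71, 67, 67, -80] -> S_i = Random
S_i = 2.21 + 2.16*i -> [2.21, 4.37, 6.53, 8.69, 10.85]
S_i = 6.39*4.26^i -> [6.39, 27.22, 115.96, 494.0, 2104.45]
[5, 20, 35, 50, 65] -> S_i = 5 + 15*i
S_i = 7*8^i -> [7, 56, 448, 3584, 28672]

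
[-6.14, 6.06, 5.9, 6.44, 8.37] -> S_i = Random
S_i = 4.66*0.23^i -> [4.66, 1.07, 0.25, 0.06, 0.01]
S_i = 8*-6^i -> [8, -48, 288, -1728, 10368]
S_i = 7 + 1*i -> [7, 8, 9, 10, 11]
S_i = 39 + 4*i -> [39, 43, 47, 51, 55]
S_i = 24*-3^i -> [24, -72, 216, -648, 1944]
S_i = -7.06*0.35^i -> [-7.06, -2.47, -0.86, -0.3, -0.11]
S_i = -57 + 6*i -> [-57, -51, -45, -39, -33]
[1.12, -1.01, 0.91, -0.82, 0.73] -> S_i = 1.12*(-0.90)^i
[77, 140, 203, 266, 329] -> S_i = 77 + 63*i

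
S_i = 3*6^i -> [3, 18, 108, 648, 3888]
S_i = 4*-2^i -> [4, -8, 16, -32, 64]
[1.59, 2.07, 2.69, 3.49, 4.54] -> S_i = 1.59*1.30^i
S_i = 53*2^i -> [53, 106, 212, 424, 848]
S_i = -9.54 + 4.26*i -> [-9.54, -5.28, -1.02, 3.24, 7.5]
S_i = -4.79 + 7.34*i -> [-4.79, 2.55, 9.89, 17.23, 24.57]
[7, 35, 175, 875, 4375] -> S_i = 7*5^i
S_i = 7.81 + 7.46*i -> [7.81, 15.27, 22.73, 30.19, 37.65]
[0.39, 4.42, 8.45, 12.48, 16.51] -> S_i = 0.39 + 4.03*i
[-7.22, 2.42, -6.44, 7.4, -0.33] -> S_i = Random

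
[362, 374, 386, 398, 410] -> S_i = 362 + 12*i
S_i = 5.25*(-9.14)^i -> [5.25, -47.98, 438.58, -4008.65, 36639.04]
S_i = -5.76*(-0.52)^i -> [-5.76, 3.0, -1.56, 0.81, -0.42]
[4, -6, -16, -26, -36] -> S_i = 4 + -10*i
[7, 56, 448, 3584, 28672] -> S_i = 7*8^i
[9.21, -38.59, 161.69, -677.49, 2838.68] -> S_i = 9.21*(-4.19)^i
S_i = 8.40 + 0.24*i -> [8.4, 8.64, 8.88, 9.12, 9.36]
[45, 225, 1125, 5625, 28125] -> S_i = 45*5^i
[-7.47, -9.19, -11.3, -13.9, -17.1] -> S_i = -7.47*1.23^i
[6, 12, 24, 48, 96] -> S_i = 6*2^i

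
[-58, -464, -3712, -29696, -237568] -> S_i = -58*8^i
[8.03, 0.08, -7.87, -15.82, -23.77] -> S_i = 8.03 + -7.95*i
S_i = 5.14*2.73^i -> [5.14, 14.03, 38.31, 104.58, 285.5]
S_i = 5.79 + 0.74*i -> [5.79, 6.53, 7.27, 8.01, 8.75]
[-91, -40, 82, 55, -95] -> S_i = Random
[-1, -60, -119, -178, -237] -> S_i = -1 + -59*i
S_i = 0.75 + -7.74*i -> [0.75, -6.99, -14.73, -22.47, -30.21]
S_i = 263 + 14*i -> [263, 277, 291, 305, 319]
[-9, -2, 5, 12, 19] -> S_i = -9 + 7*i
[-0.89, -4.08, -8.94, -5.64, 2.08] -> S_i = Random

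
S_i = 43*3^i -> [43, 129, 387, 1161, 3483]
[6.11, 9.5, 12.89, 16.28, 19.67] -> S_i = 6.11 + 3.39*i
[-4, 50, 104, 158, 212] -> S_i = -4 + 54*i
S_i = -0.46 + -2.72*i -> [-0.46, -3.18, -5.9, -8.62, -11.34]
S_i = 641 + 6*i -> [641, 647, 653, 659, 665]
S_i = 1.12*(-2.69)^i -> [1.12, -3.01, 8.1, -21.8, 58.64]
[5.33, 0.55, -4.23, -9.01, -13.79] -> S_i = 5.33 + -4.78*i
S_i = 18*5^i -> [18, 90, 450, 2250, 11250]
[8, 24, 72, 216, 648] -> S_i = 8*3^i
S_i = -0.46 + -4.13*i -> [-0.46, -4.59, -8.72, -12.85, -16.98]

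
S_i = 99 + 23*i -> [99, 122, 145, 168, 191]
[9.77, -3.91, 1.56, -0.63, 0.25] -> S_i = 9.77*(-0.40)^i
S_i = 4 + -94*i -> [4, -90, -184, -278, -372]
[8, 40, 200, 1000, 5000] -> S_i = 8*5^i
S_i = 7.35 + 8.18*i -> [7.35, 15.53, 23.71, 31.89, 40.07]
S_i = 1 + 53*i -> [1, 54, 107, 160, 213]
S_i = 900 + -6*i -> [900, 894, 888, 882, 876]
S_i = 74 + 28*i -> [74, 102, 130, 158, 186]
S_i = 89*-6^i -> [89, -534, 3204, -19224, 115344]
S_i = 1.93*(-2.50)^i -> [1.93, -4.82, 12.06, -30.16, 75.39]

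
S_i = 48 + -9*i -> [48, 39, 30, 21, 12]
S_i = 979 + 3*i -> [979, 982, 985, 988, 991]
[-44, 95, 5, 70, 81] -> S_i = Random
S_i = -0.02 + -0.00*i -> [-0.02, -0.02, -0.02, -0.02, -0.02]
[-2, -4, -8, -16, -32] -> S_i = -2*2^i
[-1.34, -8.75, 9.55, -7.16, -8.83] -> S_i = Random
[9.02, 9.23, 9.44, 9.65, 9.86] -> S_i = 9.02 + 0.21*i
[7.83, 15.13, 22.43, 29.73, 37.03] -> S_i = 7.83 + 7.30*i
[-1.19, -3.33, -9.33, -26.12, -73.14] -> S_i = -1.19*2.80^i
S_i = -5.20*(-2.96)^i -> [-5.2, 15.39, -45.56, 134.86, -399.18]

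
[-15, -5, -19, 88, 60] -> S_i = Random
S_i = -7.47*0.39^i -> [-7.47, -2.91, -1.14, -0.44, -0.17]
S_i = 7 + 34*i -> [7, 41, 75, 109, 143]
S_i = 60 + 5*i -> [60, 65, 70, 75, 80]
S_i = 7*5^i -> [7, 35, 175, 875, 4375]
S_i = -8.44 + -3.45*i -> [-8.44, -11.89, -15.34, -18.79, -22.24]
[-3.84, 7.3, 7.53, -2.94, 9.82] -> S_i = Random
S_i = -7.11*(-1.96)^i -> [-7.11, 13.94, -27.31, 53.54, -104.93]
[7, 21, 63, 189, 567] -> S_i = 7*3^i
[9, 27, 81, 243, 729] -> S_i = 9*3^i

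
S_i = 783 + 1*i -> [783, 784, 785, 786, 787]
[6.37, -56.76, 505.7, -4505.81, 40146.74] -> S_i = 6.37*(-8.91)^i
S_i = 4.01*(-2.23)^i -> [4.01, -8.94, 19.94, -44.47, 99.17]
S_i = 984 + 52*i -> [984, 1036, 1088, 1140, 1192]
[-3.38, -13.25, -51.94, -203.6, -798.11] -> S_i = -3.38*3.92^i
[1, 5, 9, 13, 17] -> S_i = 1 + 4*i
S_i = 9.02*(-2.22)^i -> [9.02, -20.02, 44.45, -98.69, 219.09]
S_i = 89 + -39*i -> [89, 50, 11, -28, -67]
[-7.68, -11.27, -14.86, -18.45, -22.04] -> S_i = -7.68 + -3.59*i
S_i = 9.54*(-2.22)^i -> [9.54, -21.18, 47.02, -104.38, 231.72]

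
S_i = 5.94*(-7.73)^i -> [5.94, -45.92, 354.93, -2743.63, 21208.23]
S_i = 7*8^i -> [7, 56, 448, 3584, 28672]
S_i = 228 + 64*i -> [228, 292, 356, 420, 484]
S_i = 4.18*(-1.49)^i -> [4.18, -6.23, 9.28, -13.83, 20.6]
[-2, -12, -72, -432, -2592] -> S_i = -2*6^i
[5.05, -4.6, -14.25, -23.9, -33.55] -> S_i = 5.05 + -9.65*i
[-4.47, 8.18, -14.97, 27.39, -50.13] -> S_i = -4.47*(-1.83)^i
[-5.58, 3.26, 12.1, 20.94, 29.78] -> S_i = -5.58 + 8.84*i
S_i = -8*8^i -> [-8, -64, -512, -4096, -32768]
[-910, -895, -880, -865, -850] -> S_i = -910 + 15*i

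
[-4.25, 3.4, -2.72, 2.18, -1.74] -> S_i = -4.25*(-0.80)^i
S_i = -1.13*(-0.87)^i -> [-1.13, 0.98, -0.86, 0.74, -0.65]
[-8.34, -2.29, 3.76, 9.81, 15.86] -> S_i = -8.34 + 6.05*i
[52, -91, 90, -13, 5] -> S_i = Random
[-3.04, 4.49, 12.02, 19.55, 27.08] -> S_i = -3.04 + 7.53*i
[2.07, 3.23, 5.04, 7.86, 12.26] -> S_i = 2.07*1.56^i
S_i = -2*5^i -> [-2, -10, -50, -250, -1250]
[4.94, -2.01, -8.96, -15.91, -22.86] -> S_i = 4.94 + -6.95*i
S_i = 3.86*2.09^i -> [3.86, 8.07, 16.86, 35.24, 73.65]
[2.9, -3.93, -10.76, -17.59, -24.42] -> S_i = 2.90 + -6.83*i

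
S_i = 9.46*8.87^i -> [9.46, 83.91, 744.28, 6601.79, 58557.92]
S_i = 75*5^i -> [75, 375, 1875, 9375, 46875]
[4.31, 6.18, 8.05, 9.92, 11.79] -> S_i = 4.31 + 1.87*i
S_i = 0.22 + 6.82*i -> [0.22, 7.04, 13.86, 20.68, 27.5]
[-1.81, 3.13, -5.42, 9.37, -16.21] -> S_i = -1.81*(-1.73)^i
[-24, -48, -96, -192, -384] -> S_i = -24*2^i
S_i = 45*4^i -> [45, 180, 720, 2880, 11520]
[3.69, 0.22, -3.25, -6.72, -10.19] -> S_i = 3.69 + -3.47*i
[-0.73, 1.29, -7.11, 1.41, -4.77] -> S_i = Random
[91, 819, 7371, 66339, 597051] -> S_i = 91*9^i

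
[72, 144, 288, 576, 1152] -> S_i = 72*2^i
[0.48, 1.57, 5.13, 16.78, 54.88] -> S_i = 0.48*3.27^i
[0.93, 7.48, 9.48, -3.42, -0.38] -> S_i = Random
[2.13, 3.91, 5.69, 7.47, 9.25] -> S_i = 2.13 + 1.78*i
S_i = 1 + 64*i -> [1, 65, 129, 193, 257]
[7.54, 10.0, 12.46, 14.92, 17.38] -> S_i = 7.54 + 2.46*i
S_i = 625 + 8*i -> [625, 633, 641, 649, 657]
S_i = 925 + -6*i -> [925, 919, 913, 907, 901]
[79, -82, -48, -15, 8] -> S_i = Random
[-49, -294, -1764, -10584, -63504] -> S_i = -49*6^i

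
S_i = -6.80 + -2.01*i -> [-6.8, -8.81, -10.82, -12.83, -14.84]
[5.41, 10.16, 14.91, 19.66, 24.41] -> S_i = 5.41 + 4.75*i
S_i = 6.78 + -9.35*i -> [6.78, -2.57, -11.92, -21.27, -30.62]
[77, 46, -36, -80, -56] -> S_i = Random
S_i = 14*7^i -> [14, 98, 686, 4802, 33614]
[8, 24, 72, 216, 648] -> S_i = 8*3^i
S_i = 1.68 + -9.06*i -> [1.68, -7.38, -16.44, -25.5, -34.56]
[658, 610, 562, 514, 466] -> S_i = 658 + -48*i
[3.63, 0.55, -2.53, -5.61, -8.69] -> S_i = 3.63 + -3.08*i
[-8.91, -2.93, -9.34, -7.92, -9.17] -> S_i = Random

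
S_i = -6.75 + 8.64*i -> [-6.75, 1.89, 10.53, 19.17, 27.81]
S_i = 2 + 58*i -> [2, 60, 118, 176, 234]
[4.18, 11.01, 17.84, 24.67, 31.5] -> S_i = 4.18 + 6.83*i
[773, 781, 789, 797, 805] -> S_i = 773 + 8*i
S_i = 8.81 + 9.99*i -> [8.81, 18.8, 28.79, 38.78, 48.77]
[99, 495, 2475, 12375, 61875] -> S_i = 99*5^i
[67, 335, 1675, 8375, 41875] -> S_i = 67*5^i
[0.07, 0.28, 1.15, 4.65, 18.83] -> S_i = 0.07*4.05^i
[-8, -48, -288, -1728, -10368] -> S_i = -8*6^i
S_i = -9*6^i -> [-9, -54, -324, -1944, -11664]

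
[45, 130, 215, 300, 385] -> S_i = 45 + 85*i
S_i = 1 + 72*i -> [1, 73, 145, 217, 289]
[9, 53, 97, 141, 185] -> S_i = 9 + 44*i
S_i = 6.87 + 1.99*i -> [6.87, 8.86, 10.85, 12.84, 14.83]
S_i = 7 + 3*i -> [7, 10, 13, 16, 19]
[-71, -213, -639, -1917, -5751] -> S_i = -71*3^i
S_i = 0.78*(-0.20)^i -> [0.78, -0.16, 0.03, -0.01, 0.0]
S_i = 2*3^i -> [2, 6, 18, 54, 162]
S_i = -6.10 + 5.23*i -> [-6.1, -0.87, 4.36, 9.59, 14.82]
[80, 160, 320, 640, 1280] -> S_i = 80*2^i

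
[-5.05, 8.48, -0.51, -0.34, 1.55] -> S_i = Random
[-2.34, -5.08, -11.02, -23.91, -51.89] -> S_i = -2.34*2.17^i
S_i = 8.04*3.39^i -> [8.04, 27.26, 92.4, 313.22, 1061.83]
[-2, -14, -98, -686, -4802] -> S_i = -2*7^i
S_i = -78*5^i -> [-78, -390, -1950, -9750, -48750]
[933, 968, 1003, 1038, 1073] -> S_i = 933 + 35*i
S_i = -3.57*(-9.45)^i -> [-3.57, 33.74, -318.81, 3012.75, -28470.52]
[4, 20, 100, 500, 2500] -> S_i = 4*5^i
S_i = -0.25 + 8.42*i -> [-0.25, 8.17, 16.59, 25.01, 33.43]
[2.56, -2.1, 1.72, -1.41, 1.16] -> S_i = 2.56*(-0.82)^i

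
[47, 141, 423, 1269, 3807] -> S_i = 47*3^i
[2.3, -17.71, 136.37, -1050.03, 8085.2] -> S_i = 2.30*(-7.70)^i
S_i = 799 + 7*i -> [799, 806, 813, 820, 827]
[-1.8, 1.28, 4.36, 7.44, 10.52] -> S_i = -1.80 + 3.08*i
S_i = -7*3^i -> [-7, -21, -63, -189, -567]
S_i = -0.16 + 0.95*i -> [-0.16, 0.79, 1.74, 2.69, 3.64]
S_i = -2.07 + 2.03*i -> [-2.07, -0.04, 1.99, 4.02, 6.05]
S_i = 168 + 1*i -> [168, 169, 170, 171, 172]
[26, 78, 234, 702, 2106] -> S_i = 26*3^i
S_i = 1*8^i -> [1, 8, 64, 512, 4096]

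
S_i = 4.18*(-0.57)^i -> [4.18, -2.38, 1.36, -0.77, 0.44]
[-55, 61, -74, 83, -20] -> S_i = Random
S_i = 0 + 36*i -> [0, 36, 72, 108, 144]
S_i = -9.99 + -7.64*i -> [-9.99, -17.63, -25.27, -32.91, -40.55]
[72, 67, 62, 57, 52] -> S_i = 72 + -5*i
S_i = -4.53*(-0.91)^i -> [-4.53, 4.12, -3.75, 3.41, -3.11]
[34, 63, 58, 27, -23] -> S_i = Random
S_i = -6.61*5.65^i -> [-6.61, -37.35, -211.01, -1192.19, -6735.89]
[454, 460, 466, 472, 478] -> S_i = 454 + 6*i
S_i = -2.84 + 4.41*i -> [-2.84, 1.57, 5.98, 10.39, 14.8]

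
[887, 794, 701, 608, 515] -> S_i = 887 + -93*i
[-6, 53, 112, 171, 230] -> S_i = -6 + 59*i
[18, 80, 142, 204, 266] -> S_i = 18 + 62*i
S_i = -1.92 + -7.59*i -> [-1.92, -9.51, -17.1, -24.69, -32.28]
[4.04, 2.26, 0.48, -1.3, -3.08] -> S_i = 4.04 + -1.78*i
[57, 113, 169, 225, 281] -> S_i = 57 + 56*i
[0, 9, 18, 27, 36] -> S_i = 0 + 9*i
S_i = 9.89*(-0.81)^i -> [9.89, -8.01, 6.49, -5.26, 4.26]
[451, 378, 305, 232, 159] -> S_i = 451 + -73*i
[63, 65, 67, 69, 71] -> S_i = 63 + 2*i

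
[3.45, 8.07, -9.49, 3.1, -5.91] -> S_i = Random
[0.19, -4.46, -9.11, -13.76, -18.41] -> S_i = 0.19 + -4.65*i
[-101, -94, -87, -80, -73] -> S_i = -101 + 7*i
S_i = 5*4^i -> [5, 20, 80, 320, 1280]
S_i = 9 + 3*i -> [9, 12, 15, 18, 21]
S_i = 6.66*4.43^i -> [6.66, 29.5, 130.7, 579.01, 2565.01]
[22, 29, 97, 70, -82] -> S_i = Random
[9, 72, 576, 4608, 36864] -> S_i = 9*8^i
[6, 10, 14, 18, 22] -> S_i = 6 + 4*i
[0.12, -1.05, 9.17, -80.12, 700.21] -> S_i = 0.12*(-8.74)^i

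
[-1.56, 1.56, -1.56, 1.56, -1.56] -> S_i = -1.56*(-1.00)^i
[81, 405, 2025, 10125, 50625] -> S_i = 81*5^i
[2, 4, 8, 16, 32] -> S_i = 2*2^i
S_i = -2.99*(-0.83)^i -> [-2.99, 2.48, -2.06, 1.71, -1.42]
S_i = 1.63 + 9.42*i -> [1.63, 11.05, 20.47, 29.89, 39.31]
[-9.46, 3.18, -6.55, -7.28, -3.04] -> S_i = Random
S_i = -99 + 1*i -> [-99, -98, -97, -96, -95]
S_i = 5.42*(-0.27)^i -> [5.42, -1.46, 0.4, -0.11, 0.03]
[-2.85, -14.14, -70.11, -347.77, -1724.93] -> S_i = -2.85*4.96^i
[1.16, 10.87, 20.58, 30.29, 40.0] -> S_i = 1.16 + 9.71*i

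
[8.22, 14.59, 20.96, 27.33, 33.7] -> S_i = 8.22 + 6.37*i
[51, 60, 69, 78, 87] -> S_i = 51 + 9*i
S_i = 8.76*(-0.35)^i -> [8.76, -3.07, 1.07, -0.38, 0.13]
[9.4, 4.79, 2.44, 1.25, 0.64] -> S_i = 9.40*0.51^i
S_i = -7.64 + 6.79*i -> [-7.64, -0.85, 5.94, 12.73, 19.52]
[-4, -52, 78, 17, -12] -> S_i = Random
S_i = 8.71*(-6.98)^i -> [8.71, -60.8, 424.35, -2962.0, 20674.73]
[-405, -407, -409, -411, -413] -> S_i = -405 + -2*i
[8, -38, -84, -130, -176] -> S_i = 8 + -46*i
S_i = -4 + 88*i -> [-4, 84, 172, 260, 348]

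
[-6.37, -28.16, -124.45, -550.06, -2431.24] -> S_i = -6.37*4.42^i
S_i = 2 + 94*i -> [2, 96, 190, 284, 378]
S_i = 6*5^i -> [6, 30, 150, 750, 3750]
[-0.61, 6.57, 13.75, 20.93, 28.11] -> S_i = -0.61 + 7.18*i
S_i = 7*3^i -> [7, 21, 63, 189, 567]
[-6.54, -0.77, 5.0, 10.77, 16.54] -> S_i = -6.54 + 5.77*i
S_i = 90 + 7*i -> [90, 97, 104, 111, 118]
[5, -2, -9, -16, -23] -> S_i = 5 + -7*i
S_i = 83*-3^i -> [83, -249, 747, -2241, 6723]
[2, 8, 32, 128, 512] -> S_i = 2*4^i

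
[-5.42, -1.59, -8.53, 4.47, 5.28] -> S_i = Random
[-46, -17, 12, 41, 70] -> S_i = -46 + 29*i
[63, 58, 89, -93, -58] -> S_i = Random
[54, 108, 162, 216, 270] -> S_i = 54 + 54*i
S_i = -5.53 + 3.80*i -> [-5.53, -1.73, 2.07, 5.87, 9.67]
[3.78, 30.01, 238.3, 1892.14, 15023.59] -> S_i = 3.78*7.94^i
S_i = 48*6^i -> [48, 288, 1728, 10368, 62208]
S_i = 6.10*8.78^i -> [6.1, 53.56, 470.24, 4128.7, 36249.99]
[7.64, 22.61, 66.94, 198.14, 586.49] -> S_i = 7.64*2.96^i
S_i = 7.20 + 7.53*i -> [7.2, 14.73, 22.26, 29.79, 37.32]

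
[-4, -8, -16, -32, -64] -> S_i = -4*2^i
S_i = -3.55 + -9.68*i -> [-3.55, -13.23, -22.91, -32.59, -42.27]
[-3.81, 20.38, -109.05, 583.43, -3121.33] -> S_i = -3.81*(-5.35)^i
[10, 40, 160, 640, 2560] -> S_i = 10*4^i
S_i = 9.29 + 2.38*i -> [9.29, 11.67, 14.05, 16.43, 18.81]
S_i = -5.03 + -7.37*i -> [-5.03, -12.4, -19.77, -27.14, -34.51]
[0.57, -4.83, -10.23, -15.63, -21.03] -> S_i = 0.57 + -5.40*i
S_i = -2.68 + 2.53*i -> [-2.68, -0.15, 2.38, 4.91, 7.44]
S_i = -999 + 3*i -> [-999, -996, -993, -990, -987]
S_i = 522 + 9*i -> [522, 531, 540, 549, 558]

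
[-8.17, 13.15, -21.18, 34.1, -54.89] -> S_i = -8.17*(-1.61)^i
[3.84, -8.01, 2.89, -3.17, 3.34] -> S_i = Random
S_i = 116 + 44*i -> [116, 160, 204, 248, 292]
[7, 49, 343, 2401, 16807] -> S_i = 7*7^i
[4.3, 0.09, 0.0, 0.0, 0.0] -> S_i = 4.30*0.02^i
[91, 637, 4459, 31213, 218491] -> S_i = 91*7^i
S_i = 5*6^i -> [5, 30, 180, 1080, 6480]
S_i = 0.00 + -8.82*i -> [0.0, -8.82, -17.64, -26.46, -35.28]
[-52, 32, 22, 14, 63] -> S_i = Random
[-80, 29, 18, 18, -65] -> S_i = Random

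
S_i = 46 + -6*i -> [46, 40, 34, 28, 22]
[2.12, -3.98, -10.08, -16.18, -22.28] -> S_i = 2.12 + -6.10*i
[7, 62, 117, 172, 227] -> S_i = 7 + 55*i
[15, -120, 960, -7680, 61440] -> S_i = 15*-8^i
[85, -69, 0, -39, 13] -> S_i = Random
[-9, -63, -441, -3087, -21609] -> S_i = -9*7^i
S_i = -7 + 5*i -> [-7, -2, 3, 8, 13]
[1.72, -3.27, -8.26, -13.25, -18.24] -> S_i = 1.72 + -4.99*i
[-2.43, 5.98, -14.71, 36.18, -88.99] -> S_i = -2.43*(-2.46)^i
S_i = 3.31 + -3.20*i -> [3.31, 0.11, -3.09, -6.29, -9.49]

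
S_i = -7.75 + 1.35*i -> [-7.75, -6.4, -5.05, -3.7, -2.35]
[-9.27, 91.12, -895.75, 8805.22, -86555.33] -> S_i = -9.27*(-9.83)^i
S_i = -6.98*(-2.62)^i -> [-6.98, 18.29, -47.91, 125.53, -328.9]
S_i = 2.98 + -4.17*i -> [2.98, -1.19, -5.36, -9.53, -13.7]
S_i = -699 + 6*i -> [-699, -693, -687, -681, -675]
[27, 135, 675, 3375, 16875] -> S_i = 27*5^i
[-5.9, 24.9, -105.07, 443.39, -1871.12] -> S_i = -5.90*(-4.22)^i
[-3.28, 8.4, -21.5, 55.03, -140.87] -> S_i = -3.28*(-2.56)^i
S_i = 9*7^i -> [9, 63, 441, 3087, 21609]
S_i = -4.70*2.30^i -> [-4.7, -10.81, -24.86, -57.18, -131.53]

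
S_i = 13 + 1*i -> [13, 14, 15, 16, 17]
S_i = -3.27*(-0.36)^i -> [-3.27, 1.18, -0.42, 0.15, -0.05]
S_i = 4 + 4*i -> [4, 8, 12, 16, 20]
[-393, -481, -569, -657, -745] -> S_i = -393 + -88*i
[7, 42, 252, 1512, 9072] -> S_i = 7*6^i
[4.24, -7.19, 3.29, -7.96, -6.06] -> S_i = Random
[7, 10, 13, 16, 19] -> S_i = 7 + 3*i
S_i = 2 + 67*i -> [2, 69, 136, 203, 270]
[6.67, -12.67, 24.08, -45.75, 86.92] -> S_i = 6.67*(-1.90)^i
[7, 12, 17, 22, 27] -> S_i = 7 + 5*i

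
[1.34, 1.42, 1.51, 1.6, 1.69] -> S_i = 1.34*1.06^i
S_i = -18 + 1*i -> [-18, -17, -16, -15, -14]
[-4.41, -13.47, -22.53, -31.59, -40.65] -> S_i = -4.41 + -9.06*i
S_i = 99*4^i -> [99, 396, 1584, 6336, 25344]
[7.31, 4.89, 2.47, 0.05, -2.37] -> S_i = 7.31 + -2.42*i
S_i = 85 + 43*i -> [85, 128, 171, 214, 257]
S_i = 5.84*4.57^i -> [5.84, 26.69, 121.97, 557.39, 2547.29]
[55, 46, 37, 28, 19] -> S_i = 55 + -9*i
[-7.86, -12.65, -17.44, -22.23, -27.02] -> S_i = -7.86 + -4.79*i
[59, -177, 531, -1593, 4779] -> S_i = 59*-3^i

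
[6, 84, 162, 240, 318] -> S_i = 6 + 78*i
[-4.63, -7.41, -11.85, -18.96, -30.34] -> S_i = -4.63*1.60^i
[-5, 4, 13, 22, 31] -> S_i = -5 + 9*i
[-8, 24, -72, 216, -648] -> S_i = -8*-3^i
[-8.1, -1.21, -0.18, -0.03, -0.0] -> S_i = -8.10*0.15^i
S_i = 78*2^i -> [78, 156, 312, 624, 1248]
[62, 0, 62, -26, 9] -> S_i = Random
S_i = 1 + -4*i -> [1, -3, -7, -11, -15]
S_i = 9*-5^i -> [9, -45, 225, -1125, 5625]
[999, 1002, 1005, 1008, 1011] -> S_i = 999 + 3*i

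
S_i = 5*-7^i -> [5, -35, 245, -1715, 12005]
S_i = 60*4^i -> [60, 240, 960, 3840, 15360]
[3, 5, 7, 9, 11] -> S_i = 3 + 2*i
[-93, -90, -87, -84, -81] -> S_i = -93 + 3*i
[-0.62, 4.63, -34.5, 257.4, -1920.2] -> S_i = -0.62*(-7.46)^i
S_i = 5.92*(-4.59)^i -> [5.92, -27.17, 124.72, -572.48, 2627.68]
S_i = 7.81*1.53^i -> [7.81, 11.95, 18.28, 27.97, 42.8]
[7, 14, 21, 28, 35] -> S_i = 7 + 7*i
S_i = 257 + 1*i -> [257, 258, 259, 260, 261]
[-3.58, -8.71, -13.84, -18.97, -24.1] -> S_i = -3.58 + -5.13*i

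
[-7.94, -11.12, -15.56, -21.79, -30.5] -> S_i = -7.94*1.40^i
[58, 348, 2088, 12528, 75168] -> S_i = 58*6^i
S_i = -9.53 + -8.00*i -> [-9.53, -17.53, -25.53, -33.53, -41.53]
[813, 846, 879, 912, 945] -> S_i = 813 + 33*i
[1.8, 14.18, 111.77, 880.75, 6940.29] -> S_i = 1.80*7.88^i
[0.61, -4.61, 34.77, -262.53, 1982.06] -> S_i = 0.61*(-7.55)^i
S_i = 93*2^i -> [93, 186, 372, 744, 1488]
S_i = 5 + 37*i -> [5, 42, 79, 116, 153]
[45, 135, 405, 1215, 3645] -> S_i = 45*3^i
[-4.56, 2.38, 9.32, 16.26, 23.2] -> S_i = -4.56 + 6.94*i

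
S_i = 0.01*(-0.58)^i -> [0.01, -0.01, 0.0, -0.0, 0.0]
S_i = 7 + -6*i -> [7, 1, -5, -11, -17]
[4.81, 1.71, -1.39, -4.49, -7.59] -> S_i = 4.81 + -3.10*i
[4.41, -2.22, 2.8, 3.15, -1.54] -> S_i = Random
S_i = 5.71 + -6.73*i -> [5.71, -1.02, -7.75, -14.48, -21.21]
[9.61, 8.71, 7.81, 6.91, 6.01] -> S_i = 9.61 + -0.90*i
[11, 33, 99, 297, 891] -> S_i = 11*3^i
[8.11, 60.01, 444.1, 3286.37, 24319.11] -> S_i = 8.11*7.40^i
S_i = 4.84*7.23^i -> [4.84, 34.99, 253.0, 1829.2, 13225.09]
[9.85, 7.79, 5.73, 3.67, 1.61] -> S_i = 9.85 + -2.06*i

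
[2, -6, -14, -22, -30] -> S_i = 2 + -8*i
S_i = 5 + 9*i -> [5, 14, 23, 32, 41]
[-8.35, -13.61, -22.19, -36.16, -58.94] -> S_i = -8.35*1.63^i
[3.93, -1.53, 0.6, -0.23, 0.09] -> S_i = 3.93*(-0.39)^i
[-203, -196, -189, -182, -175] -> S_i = -203 + 7*i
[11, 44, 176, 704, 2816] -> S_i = 11*4^i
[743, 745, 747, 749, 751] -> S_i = 743 + 2*i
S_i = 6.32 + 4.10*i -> [6.32, 10.42, 14.52, 18.62, 22.72]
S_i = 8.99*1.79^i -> [8.99, 16.09, 28.8, 51.56, 92.29]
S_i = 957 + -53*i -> [957, 904, 851, 798, 745]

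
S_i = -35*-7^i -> [-35, 245, -1715, 12005, -84035]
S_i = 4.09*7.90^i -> [4.09, 32.31, 255.26, 2016.53, 15930.58]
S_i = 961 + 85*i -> [961, 1046, 1131, 1216, 1301]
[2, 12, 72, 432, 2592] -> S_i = 2*6^i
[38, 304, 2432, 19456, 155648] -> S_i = 38*8^i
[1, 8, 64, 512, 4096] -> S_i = 1*8^i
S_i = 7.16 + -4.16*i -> [7.16, 3.0, -1.16, -5.32, -9.48]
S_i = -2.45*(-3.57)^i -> [-2.45, 8.75, -31.23, 111.47, -397.96]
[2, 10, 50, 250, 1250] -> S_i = 2*5^i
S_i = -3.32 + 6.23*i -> [-3.32, 2.91, 9.14, 15.37, 21.6]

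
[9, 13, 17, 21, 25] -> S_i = 9 + 4*i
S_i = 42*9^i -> [42, 378, 3402, 30618, 275562]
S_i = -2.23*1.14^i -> [-2.23, -2.54, -2.9, -3.3, -3.77]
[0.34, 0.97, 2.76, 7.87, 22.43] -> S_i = 0.34*2.85^i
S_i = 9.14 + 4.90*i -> [9.14, 14.04, 18.94, 23.84, 28.74]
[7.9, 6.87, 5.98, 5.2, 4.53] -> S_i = 7.90*0.87^i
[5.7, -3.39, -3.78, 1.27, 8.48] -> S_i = Random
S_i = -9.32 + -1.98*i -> [-9.32, -11.3, -13.28, -15.26, -17.24]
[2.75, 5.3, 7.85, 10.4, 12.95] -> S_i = 2.75 + 2.55*i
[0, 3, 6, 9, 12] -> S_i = 0 + 3*i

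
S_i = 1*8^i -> [1, 8, 64, 512, 4096]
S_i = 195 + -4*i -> [195, 191, 187, 183, 179]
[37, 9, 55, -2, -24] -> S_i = Random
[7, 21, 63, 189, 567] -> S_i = 7*3^i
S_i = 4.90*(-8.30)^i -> [4.9, -40.67, 337.56, -2801.76, 23254.58]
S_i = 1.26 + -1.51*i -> [1.26, -0.25, -1.76, -3.27, -4.78]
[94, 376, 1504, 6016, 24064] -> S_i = 94*4^i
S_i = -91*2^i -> [-91, -182, -364, -728, -1456]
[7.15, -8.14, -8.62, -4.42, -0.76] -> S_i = Random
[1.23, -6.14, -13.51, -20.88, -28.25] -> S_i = 1.23 + -7.37*i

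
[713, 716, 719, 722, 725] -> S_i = 713 + 3*i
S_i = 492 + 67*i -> [492, 559, 626, 693, 760]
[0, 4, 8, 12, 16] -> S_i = 0 + 4*i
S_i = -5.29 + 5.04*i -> [-5.29, -0.25, 4.79, 9.83, 14.87]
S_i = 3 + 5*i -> [3, 8, 13, 18, 23]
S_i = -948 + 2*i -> [-948, -946, -944, -942, -940]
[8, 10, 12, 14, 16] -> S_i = 8 + 2*i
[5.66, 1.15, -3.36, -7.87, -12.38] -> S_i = 5.66 + -4.51*i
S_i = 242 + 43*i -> [242, 285, 328, 371, 414]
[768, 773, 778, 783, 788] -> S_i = 768 + 5*i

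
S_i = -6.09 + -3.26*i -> [-6.09, -9.35, -12.61, -15.87, -19.13]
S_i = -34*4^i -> [-34, -136, -544, -2176, -8704]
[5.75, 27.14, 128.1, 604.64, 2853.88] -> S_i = 5.75*4.72^i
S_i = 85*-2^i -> [85, -170, 340, -680, 1360]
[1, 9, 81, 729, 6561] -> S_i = 1*9^i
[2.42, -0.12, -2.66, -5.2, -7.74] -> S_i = 2.42 + -2.54*i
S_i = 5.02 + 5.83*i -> [5.02, 10.85, 16.68, 22.51, 28.34]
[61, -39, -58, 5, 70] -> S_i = Random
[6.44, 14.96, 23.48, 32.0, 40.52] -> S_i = 6.44 + 8.52*i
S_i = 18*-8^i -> [18, -144, 1152, -9216, 73728]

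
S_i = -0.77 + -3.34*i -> [-0.77, -4.11, -7.45, -10.79, -14.13]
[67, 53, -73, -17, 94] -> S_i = Random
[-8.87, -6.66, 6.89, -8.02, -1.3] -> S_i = Random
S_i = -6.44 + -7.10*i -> [-6.44, -13.54, -20.64, -27.74, -34.84]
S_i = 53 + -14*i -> [53, 39, 25, 11, -3]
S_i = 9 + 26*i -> [9, 35, 61, 87, 113]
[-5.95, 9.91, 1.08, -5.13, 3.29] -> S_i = Random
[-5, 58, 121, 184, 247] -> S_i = -5 + 63*i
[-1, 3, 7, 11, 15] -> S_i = -1 + 4*i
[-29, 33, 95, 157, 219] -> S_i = -29 + 62*i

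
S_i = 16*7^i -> [16, 112, 784, 5488, 38416]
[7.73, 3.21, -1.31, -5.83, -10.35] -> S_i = 7.73 + -4.52*i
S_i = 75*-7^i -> [75, -525, 3675, -25725, 180075]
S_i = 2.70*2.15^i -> [2.7, 5.8, 12.48, 26.83, 57.69]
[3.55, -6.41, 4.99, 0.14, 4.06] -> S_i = Random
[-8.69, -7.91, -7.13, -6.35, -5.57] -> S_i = -8.69 + 0.78*i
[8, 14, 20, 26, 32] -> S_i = 8 + 6*i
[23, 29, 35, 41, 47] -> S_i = 23 + 6*i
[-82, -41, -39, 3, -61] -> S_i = Random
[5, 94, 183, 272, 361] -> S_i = 5 + 89*i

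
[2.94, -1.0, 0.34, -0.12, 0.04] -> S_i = 2.94*(-0.34)^i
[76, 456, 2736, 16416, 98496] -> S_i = 76*6^i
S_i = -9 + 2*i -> [-9, -7, -5, -3, -1]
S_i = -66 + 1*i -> [-66, -65, -64, -63, -62]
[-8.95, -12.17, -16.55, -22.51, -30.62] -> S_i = -8.95*1.36^i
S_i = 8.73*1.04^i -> [8.73, 9.08, 9.44, 9.82, 10.21]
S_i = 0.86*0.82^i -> [0.86, 0.71, 0.58, 0.47, 0.39]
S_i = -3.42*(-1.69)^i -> [-3.42, 5.78, -9.77, 16.51, -27.9]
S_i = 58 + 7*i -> [58, 65, 72, 79, 86]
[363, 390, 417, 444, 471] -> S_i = 363 + 27*i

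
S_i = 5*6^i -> [5, 30, 180, 1080, 6480]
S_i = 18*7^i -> [18, 126, 882, 6174, 43218]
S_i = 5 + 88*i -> [5, 93, 181, 269, 357]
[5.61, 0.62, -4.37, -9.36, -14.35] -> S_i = 5.61 + -4.99*i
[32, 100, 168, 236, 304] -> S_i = 32 + 68*i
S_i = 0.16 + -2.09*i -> [0.16, -1.93, -4.02, -6.11, -8.2]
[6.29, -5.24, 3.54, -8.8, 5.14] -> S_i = Random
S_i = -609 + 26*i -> [-609, -583, -557, -531, -505]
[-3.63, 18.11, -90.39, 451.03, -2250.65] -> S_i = -3.63*(-4.99)^i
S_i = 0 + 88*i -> [0, 88, 176, 264, 352]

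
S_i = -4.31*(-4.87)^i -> [-4.31, 20.99, -102.22, 497.81, -2424.34]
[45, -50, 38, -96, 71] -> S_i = Random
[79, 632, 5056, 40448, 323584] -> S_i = 79*8^i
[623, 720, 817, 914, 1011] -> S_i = 623 + 97*i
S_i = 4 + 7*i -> [4, 11, 18, 25, 32]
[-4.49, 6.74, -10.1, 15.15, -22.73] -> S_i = -4.49*(-1.50)^i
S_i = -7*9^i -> [-7, -63, -567, -5103, -45927]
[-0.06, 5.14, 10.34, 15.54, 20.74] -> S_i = -0.06 + 5.20*i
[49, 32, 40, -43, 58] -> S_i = Random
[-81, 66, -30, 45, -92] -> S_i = Random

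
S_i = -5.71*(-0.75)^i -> [-5.71, 4.28, -3.21, 2.41, -1.81]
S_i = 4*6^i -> [4, 24, 144, 864, 5184]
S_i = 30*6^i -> [30, 180, 1080, 6480, 38880]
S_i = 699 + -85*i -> [699, 614, 529, 444, 359]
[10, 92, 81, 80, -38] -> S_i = Random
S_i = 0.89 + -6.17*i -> [0.89, -5.28, -11.45, -17.62, -23.79]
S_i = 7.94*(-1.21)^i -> [7.94, -9.61, 11.62, -14.07, 17.02]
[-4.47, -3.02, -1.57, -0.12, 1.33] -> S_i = -4.47 + 1.45*i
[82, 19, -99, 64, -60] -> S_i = Random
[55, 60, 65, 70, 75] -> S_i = 55 + 5*i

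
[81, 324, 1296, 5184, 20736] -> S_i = 81*4^i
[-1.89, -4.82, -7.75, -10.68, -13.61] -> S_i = -1.89 + -2.93*i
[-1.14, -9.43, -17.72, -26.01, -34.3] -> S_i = -1.14 + -8.29*i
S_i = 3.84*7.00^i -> [3.84, 26.88, 188.16, 1317.12, 9219.84]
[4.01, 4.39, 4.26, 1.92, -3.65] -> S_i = Random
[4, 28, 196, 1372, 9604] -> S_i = 4*7^i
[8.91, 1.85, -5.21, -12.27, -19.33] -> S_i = 8.91 + -7.06*i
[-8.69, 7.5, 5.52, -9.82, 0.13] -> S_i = Random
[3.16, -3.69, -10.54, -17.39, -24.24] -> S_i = 3.16 + -6.85*i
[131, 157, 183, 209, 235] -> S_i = 131 + 26*i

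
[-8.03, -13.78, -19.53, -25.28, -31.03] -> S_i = -8.03 + -5.75*i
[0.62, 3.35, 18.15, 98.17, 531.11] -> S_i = 0.62*5.41^i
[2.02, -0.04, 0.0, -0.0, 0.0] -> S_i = 2.02*(-0.02)^i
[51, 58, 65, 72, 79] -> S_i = 51 + 7*i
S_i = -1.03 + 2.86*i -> [-1.03, 1.83, 4.69, 7.55, 10.41]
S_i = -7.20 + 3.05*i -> [-7.2, -4.15, -1.1, 1.95, 5.0]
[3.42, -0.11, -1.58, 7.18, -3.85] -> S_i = Random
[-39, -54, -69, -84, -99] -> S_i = -39 + -15*i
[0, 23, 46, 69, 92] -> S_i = 0 + 23*i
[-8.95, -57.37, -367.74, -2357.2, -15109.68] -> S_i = -8.95*6.41^i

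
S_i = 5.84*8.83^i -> [5.84, 51.57, 455.34, 4020.64, 35502.23]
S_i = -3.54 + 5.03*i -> [-3.54, 1.49, 6.52, 11.55, 16.58]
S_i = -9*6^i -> [-9, -54, -324, -1944, -11664]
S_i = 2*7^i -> [2, 14, 98, 686, 4802]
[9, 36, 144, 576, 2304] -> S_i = 9*4^i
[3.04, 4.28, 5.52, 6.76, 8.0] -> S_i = 3.04 + 1.24*i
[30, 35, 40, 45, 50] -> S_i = 30 + 5*i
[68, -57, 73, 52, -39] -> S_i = Random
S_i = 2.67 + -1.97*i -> [2.67, 0.7, -1.27, -3.24, -5.21]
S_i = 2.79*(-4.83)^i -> [2.79, -13.48, 65.09, -314.37, 1518.42]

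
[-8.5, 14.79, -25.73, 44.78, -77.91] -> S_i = -8.50*(-1.74)^i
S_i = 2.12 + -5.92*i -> [2.12, -3.8, -9.72, -15.64, -21.56]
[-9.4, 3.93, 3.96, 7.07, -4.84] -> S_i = Random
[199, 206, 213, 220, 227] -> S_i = 199 + 7*i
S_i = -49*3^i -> [-49, -147, -441, -1323, -3969]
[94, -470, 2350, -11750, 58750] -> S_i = 94*-5^i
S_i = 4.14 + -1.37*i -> [4.14, 2.77, 1.4, 0.03, -1.34]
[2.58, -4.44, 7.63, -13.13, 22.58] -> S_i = 2.58*(-1.72)^i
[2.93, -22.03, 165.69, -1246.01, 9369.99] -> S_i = 2.93*(-7.52)^i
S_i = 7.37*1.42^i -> [7.37, 10.47, 14.86, 21.1, 29.97]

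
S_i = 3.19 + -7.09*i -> [3.19, -3.9, -10.99, -18.08, -25.17]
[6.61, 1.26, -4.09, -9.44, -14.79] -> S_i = 6.61 + -5.35*i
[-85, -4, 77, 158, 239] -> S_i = -85 + 81*i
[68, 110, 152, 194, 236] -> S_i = 68 + 42*i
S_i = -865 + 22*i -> [-865, -843, -821, -799, -777]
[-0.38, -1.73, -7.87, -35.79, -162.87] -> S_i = -0.38*4.55^i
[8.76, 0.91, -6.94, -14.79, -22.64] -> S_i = 8.76 + -7.85*i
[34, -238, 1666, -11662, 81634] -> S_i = 34*-7^i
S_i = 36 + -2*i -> [36, 34, 32, 30, 28]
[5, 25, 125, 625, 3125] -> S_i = 5*5^i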